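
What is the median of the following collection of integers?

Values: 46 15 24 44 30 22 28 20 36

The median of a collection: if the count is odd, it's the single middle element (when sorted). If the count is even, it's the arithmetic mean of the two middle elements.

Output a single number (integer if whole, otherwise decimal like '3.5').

Answer: 28

Derivation:
Step 1: insert 46 -> lo=[46] (size 1, max 46) hi=[] (size 0) -> median=46
Step 2: insert 15 -> lo=[15] (size 1, max 15) hi=[46] (size 1, min 46) -> median=30.5
Step 3: insert 24 -> lo=[15, 24] (size 2, max 24) hi=[46] (size 1, min 46) -> median=24
Step 4: insert 44 -> lo=[15, 24] (size 2, max 24) hi=[44, 46] (size 2, min 44) -> median=34
Step 5: insert 30 -> lo=[15, 24, 30] (size 3, max 30) hi=[44, 46] (size 2, min 44) -> median=30
Step 6: insert 22 -> lo=[15, 22, 24] (size 3, max 24) hi=[30, 44, 46] (size 3, min 30) -> median=27
Step 7: insert 28 -> lo=[15, 22, 24, 28] (size 4, max 28) hi=[30, 44, 46] (size 3, min 30) -> median=28
Step 8: insert 20 -> lo=[15, 20, 22, 24] (size 4, max 24) hi=[28, 30, 44, 46] (size 4, min 28) -> median=26
Step 9: insert 36 -> lo=[15, 20, 22, 24, 28] (size 5, max 28) hi=[30, 36, 44, 46] (size 4, min 30) -> median=28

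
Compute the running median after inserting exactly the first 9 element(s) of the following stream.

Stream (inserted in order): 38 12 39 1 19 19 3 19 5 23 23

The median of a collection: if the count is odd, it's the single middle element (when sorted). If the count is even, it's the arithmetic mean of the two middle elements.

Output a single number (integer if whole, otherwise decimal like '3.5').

Answer: 19

Derivation:
Step 1: insert 38 -> lo=[38] (size 1, max 38) hi=[] (size 0) -> median=38
Step 2: insert 12 -> lo=[12] (size 1, max 12) hi=[38] (size 1, min 38) -> median=25
Step 3: insert 39 -> lo=[12, 38] (size 2, max 38) hi=[39] (size 1, min 39) -> median=38
Step 4: insert 1 -> lo=[1, 12] (size 2, max 12) hi=[38, 39] (size 2, min 38) -> median=25
Step 5: insert 19 -> lo=[1, 12, 19] (size 3, max 19) hi=[38, 39] (size 2, min 38) -> median=19
Step 6: insert 19 -> lo=[1, 12, 19] (size 3, max 19) hi=[19, 38, 39] (size 3, min 19) -> median=19
Step 7: insert 3 -> lo=[1, 3, 12, 19] (size 4, max 19) hi=[19, 38, 39] (size 3, min 19) -> median=19
Step 8: insert 19 -> lo=[1, 3, 12, 19] (size 4, max 19) hi=[19, 19, 38, 39] (size 4, min 19) -> median=19
Step 9: insert 5 -> lo=[1, 3, 5, 12, 19] (size 5, max 19) hi=[19, 19, 38, 39] (size 4, min 19) -> median=19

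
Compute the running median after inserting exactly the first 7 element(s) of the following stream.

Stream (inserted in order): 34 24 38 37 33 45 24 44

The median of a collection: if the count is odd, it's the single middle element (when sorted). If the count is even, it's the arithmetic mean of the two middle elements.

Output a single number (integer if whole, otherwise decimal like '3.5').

Step 1: insert 34 -> lo=[34] (size 1, max 34) hi=[] (size 0) -> median=34
Step 2: insert 24 -> lo=[24] (size 1, max 24) hi=[34] (size 1, min 34) -> median=29
Step 3: insert 38 -> lo=[24, 34] (size 2, max 34) hi=[38] (size 1, min 38) -> median=34
Step 4: insert 37 -> lo=[24, 34] (size 2, max 34) hi=[37, 38] (size 2, min 37) -> median=35.5
Step 5: insert 33 -> lo=[24, 33, 34] (size 3, max 34) hi=[37, 38] (size 2, min 37) -> median=34
Step 6: insert 45 -> lo=[24, 33, 34] (size 3, max 34) hi=[37, 38, 45] (size 3, min 37) -> median=35.5
Step 7: insert 24 -> lo=[24, 24, 33, 34] (size 4, max 34) hi=[37, 38, 45] (size 3, min 37) -> median=34

Answer: 34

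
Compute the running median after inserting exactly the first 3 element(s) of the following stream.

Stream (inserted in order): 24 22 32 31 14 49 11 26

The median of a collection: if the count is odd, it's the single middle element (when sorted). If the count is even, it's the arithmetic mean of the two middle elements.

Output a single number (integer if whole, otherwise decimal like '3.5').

Step 1: insert 24 -> lo=[24] (size 1, max 24) hi=[] (size 0) -> median=24
Step 2: insert 22 -> lo=[22] (size 1, max 22) hi=[24] (size 1, min 24) -> median=23
Step 3: insert 32 -> lo=[22, 24] (size 2, max 24) hi=[32] (size 1, min 32) -> median=24

Answer: 24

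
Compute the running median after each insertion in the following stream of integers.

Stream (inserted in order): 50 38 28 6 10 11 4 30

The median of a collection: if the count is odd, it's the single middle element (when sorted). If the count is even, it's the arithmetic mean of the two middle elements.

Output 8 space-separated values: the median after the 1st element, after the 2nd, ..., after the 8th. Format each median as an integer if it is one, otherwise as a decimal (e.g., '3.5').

Answer: 50 44 38 33 28 19.5 11 19.5

Derivation:
Step 1: insert 50 -> lo=[50] (size 1, max 50) hi=[] (size 0) -> median=50
Step 2: insert 38 -> lo=[38] (size 1, max 38) hi=[50] (size 1, min 50) -> median=44
Step 3: insert 28 -> lo=[28, 38] (size 2, max 38) hi=[50] (size 1, min 50) -> median=38
Step 4: insert 6 -> lo=[6, 28] (size 2, max 28) hi=[38, 50] (size 2, min 38) -> median=33
Step 5: insert 10 -> lo=[6, 10, 28] (size 3, max 28) hi=[38, 50] (size 2, min 38) -> median=28
Step 6: insert 11 -> lo=[6, 10, 11] (size 3, max 11) hi=[28, 38, 50] (size 3, min 28) -> median=19.5
Step 7: insert 4 -> lo=[4, 6, 10, 11] (size 4, max 11) hi=[28, 38, 50] (size 3, min 28) -> median=11
Step 8: insert 30 -> lo=[4, 6, 10, 11] (size 4, max 11) hi=[28, 30, 38, 50] (size 4, min 28) -> median=19.5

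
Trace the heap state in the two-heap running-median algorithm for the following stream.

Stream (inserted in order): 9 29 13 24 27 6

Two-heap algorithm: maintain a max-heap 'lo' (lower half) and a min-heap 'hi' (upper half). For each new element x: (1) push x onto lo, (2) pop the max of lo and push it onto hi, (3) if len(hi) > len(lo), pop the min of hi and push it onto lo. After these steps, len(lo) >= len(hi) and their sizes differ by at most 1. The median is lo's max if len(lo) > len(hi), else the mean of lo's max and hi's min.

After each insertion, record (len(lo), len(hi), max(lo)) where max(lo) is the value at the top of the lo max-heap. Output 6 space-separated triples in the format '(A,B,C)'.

Step 1: insert 9 -> lo=[9] hi=[] -> (len(lo)=1, len(hi)=0, max(lo)=9)
Step 2: insert 29 -> lo=[9] hi=[29] -> (len(lo)=1, len(hi)=1, max(lo)=9)
Step 3: insert 13 -> lo=[9, 13] hi=[29] -> (len(lo)=2, len(hi)=1, max(lo)=13)
Step 4: insert 24 -> lo=[9, 13] hi=[24, 29] -> (len(lo)=2, len(hi)=2, max(lo)=13)
Step 5: insert 27 -> lo=[9, 13, 24] hi=[27, 29] -> (len(lo)=3, len(hi)=2, max(lo)=24)
Step 6: insert 6 -> lo=[6, 9, 13] hi=[24, 27, 29] -> (len(lo)=3, len(hi)=3, max(lo)=13)

Answer: (1,0,9) (1,1,9) (2,1,13) (2,2,13) (3,2,24) (3,3,13)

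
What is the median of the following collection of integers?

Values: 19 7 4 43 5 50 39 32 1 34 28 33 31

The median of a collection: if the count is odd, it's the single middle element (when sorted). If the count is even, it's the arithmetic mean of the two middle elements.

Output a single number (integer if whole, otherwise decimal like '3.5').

Answer: 31

Derivation:
Step 1: insert 19 -> lo=[19] (size 1, max 19) hi=[] (size 0) -> median=19
Step 2: insert 7 -> lo=[7] (size 1, max 7) hi=[19] (size 1, min 19) -> median=13
Step 3: insert 4 -> lo=[4, 7] (size 2, max 7) hi=[19] (size 1, min 19) -> median=7
Step 4: insert 43 -> lo=[4, 7] (size 2, max 7) hi=[19, 43] (size 2, min 19) -> median=13
Step 5: insert 5 -> lo=[4, 5, 7] (size 3, max 7) hi=[19, 43] (size 2, min 19) -> median=7
Step 6: insert 50 -> lo=[4, 5, 7] (size 3, max 7) hi=[19, 43, 50] (size 3, min 19) -> median=13
Step 7: insert 39 -> lo=[4, 5, 7, 19] (size 4, max 19) hi=[39, 43, 50] (size 3, min 39) -> median=19
Step 8: insert 32 -> lo=[4, 5, 7, 19] (size 4, max 19) hi=[32, 39, 43, 50] (size 4, min 32) -> median=25.5
Step 9: insert 1 -> lo=[1, 4, 5, 7, 19] (size 5, max 19) hi=[32, 39, 43, 50] (size 4, min 32) -> median=19
Step 10: insert 34 -> lo=[1, 4, 5, 7, 19] (size 5, max 19) hi=[32, 34, 39, 43, 50] (size 5, min 32) -> median=25.5
Step 11: insert 28 -> lo=[1, 4, 5, 7, 19, 28] (size 6, max 28) hi=[32, 34, 39, 43, 50] (size 5, min 32) -> median=28
Step 12: insert 33 -> lo=[1, 4, 5, 7, 19, 28] (size 6, max 28) hi=[32, 33, 34, 39, 43, 50] (size 6, min 32) -> median=30
Step 13: insert 31 -> lo=[1, 4, 5, 7, 19, 28, 31] (size 7, max 31) hi=[32, 33, 34, 39, 43, 50] (size 6, min 32) -> median=31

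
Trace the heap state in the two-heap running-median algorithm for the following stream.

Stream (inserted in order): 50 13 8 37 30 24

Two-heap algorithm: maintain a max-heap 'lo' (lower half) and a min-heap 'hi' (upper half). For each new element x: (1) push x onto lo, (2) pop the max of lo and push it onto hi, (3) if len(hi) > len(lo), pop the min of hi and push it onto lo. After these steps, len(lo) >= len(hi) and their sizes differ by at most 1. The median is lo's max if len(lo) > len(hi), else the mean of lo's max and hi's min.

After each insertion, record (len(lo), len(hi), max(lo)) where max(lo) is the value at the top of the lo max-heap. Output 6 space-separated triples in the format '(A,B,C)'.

Answer: (1,0,50) (1,1,13) (2,1,13) (2,2,13) (3,2,30) (3,3,24)

Derivation:
Step 1: insert 50 -> lo=[50] hi=[] -> (len(lo)=1, len(hi)=0, max(lo)=50)
Step 2: insert 13 -> lo=[13] hi=[50] -> (len(lo)=1, len(hi)=1, max(lo)=13)
Step 3: insert 8 -> lo=[8, 13] hi=[50] -> (len(lo)=2, len(hi)=1, max(lo)=13)
Step 4: insert 37 -> lo=[8, 13] hi=[37, 50] -> (len(lo)=2, len(hi)=2, max(lo)=13)
Step 5: insert 30 -> lo=[8, 13, 30] hi=[37, 50] -> (len(lo)=3, len(hi)=2, max(lo)=30)
Step 6: insert 24 -> lo=[8, 13, 24] hi=[30, 37, 50] -> (len(lo)=3, len(hi)=3, max(lo)=24)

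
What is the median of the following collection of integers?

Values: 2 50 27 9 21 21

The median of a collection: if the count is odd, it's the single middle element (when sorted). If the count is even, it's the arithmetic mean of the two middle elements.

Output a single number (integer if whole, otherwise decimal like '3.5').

Answer: 21

Derivation:
Step 1: insert 2 -> lo=[2] (size 1, max 2) hi=[] (size 0) -> median=2
Step 2: insert 50 -> lo=[2] (size 1, max 2) hi=[50] (size 1, min 50) -> median=26
Step 3: insert 27 -> lo=[2, 27] (size 2, max 27) hi=[50] (size 1, min 50) -> median=27
Step 4: insert 9 -> lo=[2, 9] (size 2, max 9) hi=[27, 50] (size 2, min 27) -> median=18
Step 5: insert 21 -> lo=[2, 9, 21] (size 3, max 21) hi=[27, 50] (size 2, min 27) -> median=21
Step 6: insert 21 -> lo=[2, 9, 21] (size 3, max 21) hi=[21, 27, 50] (size 3, min 21) -> median=21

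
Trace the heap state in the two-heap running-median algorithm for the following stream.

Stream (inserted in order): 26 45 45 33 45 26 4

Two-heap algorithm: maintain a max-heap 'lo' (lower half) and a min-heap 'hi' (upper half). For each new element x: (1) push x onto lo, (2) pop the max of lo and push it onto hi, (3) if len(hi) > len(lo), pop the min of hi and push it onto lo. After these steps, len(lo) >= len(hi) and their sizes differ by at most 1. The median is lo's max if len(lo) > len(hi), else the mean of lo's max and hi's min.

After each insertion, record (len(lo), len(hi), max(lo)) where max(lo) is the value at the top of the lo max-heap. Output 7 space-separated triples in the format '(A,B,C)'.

Step 1: insert 26 -> lo=[26] hi=[] -> (len(lo)=1, len(hi)=0, max(lo)=26)
Step 2: insert 45 -> lo=[26] hi=[45] -> (len(lo)=1, len(hi)=1, max(lo)=26)
Step 3: insert 45 -> lo=[26, 45] hi=[45] -> (len(lo)=2, len(hi)=1, max(lo)=45)
Step 4: insert 33 -> lo=[26, 33] hi=[45, 45] -> (len(lo)=2, len(hi)=2, max(lo)=33)
Step 5: insert 45 -> lo=[26, 33, 45] hi=[45, 45] -> (len(lo)=3, len(hi)=2, max(lo)=45)
Step 6: insert 26 -> lo=[26, 26, 33] hi=[45, 45, 45] -> (len(lo)=3, len(hi)=3, max(lo)=33)
Step 7: insert 4 -> lo=[4, 26, 26, 33] hi=[45, 45, 45] -> (len(lo)=4, len(hi)=3, max(lo)=33)

Answer: (1,0,26) (1,1,26) (2,1,45) (2,2,33) (3,2,45) (3,3,33) (4,3,33)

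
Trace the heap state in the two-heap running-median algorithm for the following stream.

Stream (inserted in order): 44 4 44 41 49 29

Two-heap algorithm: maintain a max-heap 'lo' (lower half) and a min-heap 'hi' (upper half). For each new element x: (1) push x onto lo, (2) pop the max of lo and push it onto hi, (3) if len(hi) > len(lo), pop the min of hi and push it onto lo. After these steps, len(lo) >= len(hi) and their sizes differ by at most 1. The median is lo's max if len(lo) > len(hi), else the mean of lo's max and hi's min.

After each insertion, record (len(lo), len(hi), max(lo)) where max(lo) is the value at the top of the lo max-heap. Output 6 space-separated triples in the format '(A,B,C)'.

Step 1: insert 44 -> lo=[44] hi=[] -> (len(lo)=1, len(hi)=0, max(lo)=44)
Step 2: insert 4 -> lo=[4] hi=[44] -> (len(lo)=1, len(hi)=1, max(lo)=4)
Step 3: insert 44 -> lo=[4, 44] hi=[44] -> (len(lo)=2, len(hi)=1, max(lo)=44)
Step 4: insert 41 -> lo=[4, 41] hi=[44, 44] -> (len(lo)=2, len(hi)=2, max(lo)=41)
Step 5: insert 49 -> lo=[4, 41, 44] hi=[44, 49] -> (len(lo)=3, len(hi)=2, max(lo)=44)
Step 6: insert 29 -> lo=[4, 29, 41] hi=[44, 44, 49] -> (len(lo)=3, len(hi)=3, max(lo)=41)

Answer: (1,0,44) (1,1,4) (2,1,44) (2,2,41) (3,2,44) (3,3,41)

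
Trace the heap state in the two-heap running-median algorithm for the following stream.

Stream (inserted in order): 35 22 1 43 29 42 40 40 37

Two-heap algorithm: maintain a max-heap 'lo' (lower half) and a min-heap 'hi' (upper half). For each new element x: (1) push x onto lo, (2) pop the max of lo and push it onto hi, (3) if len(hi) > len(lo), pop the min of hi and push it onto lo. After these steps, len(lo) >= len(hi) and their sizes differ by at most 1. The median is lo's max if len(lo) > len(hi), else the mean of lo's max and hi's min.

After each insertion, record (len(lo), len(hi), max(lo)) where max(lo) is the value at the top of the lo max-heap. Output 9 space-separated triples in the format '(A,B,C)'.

Answer: (1,0,35) (1,1,22) (2,1,22) (2,2,22) (3,2,29) (3,3,29) (4,3,35) (4,4,35) (5,4,37)

Derivation:
Step 1: insert 35 -> lo=[35] hi=[] -> (len(lo)=1, len(hi)=0, max(lo)=35)
Step 2: insert 22 -> lo=[22] hi=[35] -> (len(lo)=1, len(hi)=1, max(lo)=22)
Step 3: insert 1 -> lo=[1, 22] hi=[35] -> (len(lo)=2, len(hi)=1, max(lo)=22)
Step 4: insert 43 -> lo=[1, 22] hi=[35, 43] -> (len(lo)=2, len(hi)=2, max(lo)=22)
Step 5: insert 29 -> lo=[1, 22, 29] hi=[35, 43] -> (len(lo)=3, len(hi)=2, max(lo)=29)
Step 6: insert 42 -> lo=[1, 22, 29] hi=[35, 42, 43] -> (len(lo)=3, len(hi)=3, max(lo)=29)
Step 7: insert 40 -> lo=[1, 22, 29, 35] hi=[40, 42, 43] -> (len(lo)=4, len(hi)=3, max(lo)=35)
Step 8: insert 40 -> lo=[1, 22, 29, 35] hi=[40, 40, 42, 43] -> (len(lo)=4, len(hi)=4, max(lo)=35)
Step 9: insert 37 -> lo=[1, 22, 29, 35, 37] hi=[40, 40, 42, 43] -> (len(lo)=5, len(hi)=4, max(lo)=37)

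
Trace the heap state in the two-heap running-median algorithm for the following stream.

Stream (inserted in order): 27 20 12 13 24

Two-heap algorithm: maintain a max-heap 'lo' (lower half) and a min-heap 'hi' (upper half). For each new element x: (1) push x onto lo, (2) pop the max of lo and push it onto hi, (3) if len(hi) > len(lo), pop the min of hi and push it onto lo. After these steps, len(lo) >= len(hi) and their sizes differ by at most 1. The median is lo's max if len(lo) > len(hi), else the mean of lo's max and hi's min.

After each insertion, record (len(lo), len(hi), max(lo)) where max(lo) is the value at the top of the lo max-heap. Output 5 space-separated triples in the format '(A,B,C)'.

Answer: (1,0,27) (1,1,20) (2,1,20) (2,2,13) (3,2,20)

Derivation:
Step 1: insert 27 -> lo=[27] hi=[] -> (len(lo)=1, len(hi)=0, max(lo)=27)
Step 2: insert 20 -> lo=[20] hi=[27] -> (len(lo)=1, len(hi)=1, max(lo)=20)
Step 3: insert 12 -> lo=[12, 20] hi=[27] -> (len(lo)=2, len(hi)=1, max(lo)=20)
Step 4: insert 13 -> lo=[12, 13] hi=[20, 27] -> (len(lo)=2, len(hi)=2, max(lo)=13)
Step 5: insert 24 -> lo=[12, 13, 20] hi=[24, 27] -> (len(lo)=3, len(hi)=2, max(lo)=20)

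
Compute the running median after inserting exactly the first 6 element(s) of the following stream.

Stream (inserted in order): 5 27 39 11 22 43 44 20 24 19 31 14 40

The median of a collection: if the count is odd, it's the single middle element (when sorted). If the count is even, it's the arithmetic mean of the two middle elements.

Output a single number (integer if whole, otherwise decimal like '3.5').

Step 1: insert 5 -> lo=[5] (size 1, max 5) hi=[] (size 0) -> median=5
Step 2: insert 27 -> lo=[5] (size 1, max 5) hi=[27] (size 1, min 27) -> median=16
Step 3: insert 39 -> lo=[5, 27] (size 2, max 27) hi=[39] (size 1, min 39) -> median=27
Step 4: insert 11 -> lo=[5, 11] (size 2, max 11) hi=[27, 39] (size 2, min 27) -> median=19
Step 5: insert 22 -> lo=[5, 11, 22] (size 3, max 22) hi=[27, 39] (size 2, min 27) -> median=22
Step 6: insert 43 -> lo=[5, 11, 22] (size 3, max 22) hi=[27, 39, 43] (size 3, min 27) -> median=24.5

Answer: 24.5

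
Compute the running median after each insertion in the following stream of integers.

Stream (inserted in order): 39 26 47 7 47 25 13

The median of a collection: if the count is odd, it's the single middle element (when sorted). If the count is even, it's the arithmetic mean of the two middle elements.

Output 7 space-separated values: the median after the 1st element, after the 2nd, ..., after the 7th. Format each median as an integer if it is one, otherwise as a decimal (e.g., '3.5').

Step 1: insert 39 -> lo=[39] (size 1, max 39) hi=[] (size 0) -> median=39
Step 2: insert 26 -> lo=[26] (size 1, max 26) hi=[39] (size 1, min 39) -> median=32.5
Step 3: insert 47 -> lo=[26, 39] (size 2, max 39) hi=[47] (size 1, min 47) -> median=39
Step 4: insert 7 -> lo=[7, 26] (size 2, max 26) hi=[39, 47] (size 2, min 39) -> median=32.5
Step 5: insert 47 -> lo=[7, 26, 39] (size 3, max 39) hi=[47, 47] (size 2, min 47) -> median=39
Step 6: insert 25 -> lo=[7, 25, 26] (size 3, max 26) hi=[39, 47, 47] (size 3, min 39) -> median=32.5
Step 7: insert 13 -> lo=[7, 13, 25, 26] (size 4, max 26) hi=[39, 47, 47] (size 3, min 39) -> median=26

Answer: 39 32.5 39 32.5 39 32.5 26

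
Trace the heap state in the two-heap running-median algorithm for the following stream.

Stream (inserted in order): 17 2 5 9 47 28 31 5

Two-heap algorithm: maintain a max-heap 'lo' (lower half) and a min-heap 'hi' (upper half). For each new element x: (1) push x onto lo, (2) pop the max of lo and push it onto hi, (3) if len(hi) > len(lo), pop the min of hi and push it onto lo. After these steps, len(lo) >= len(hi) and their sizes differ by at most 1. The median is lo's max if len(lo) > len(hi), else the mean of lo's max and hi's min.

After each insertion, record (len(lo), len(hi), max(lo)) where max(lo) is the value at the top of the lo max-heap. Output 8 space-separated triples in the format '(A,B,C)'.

Step 1: insert 17 -> lo=[17] hi=[] -> (len(lo)=1, len(hi)=0, max(lo)=17)
Step 2: insert 2 -> lo=[2] hi=[17] -> (len(lo)=1, len(hi)=1, max(lo)=2)
Step 3: insert 5 -> lo=[2, 5] hi=[17] -> (len(lo)=2, len(hi)=1, max(lo)=5)
Step 4: insert 9 -> lo=[2, 5] hi=[9, 17] -> (len(lo)=2, len(hi)=2, max(lo)=5)
Step 5: insert 47 -> lo=[2, 5, 9] hi=[17, 47] -> (len(lo)=3, len(hi)=2, max(lo)=9)
Step 6: insert 28 -> lo=[2, 5, 9] hi=[17, 28, 47] -> (len(lo)=3, len(hi)=3, max(lo)=9)
Step 7: insert 31 -> lo=[2, 5, 9, 17] hi=[28, 31, 47] -> (len(lo)=4, len(hi)=3, max(lo)=17)
Step 8: insert 5 -> lo=[2, 5, 5, 9] hi=[17, 28, 31, 47] -> (len(lo)=4, len(hi)=4, max(lo)=9)

Answer: (1,0,17) (1,1,2) (2,1,5) (2,2,5) (3,2,9) (3,3,9) (4,3,17) (4,4,9)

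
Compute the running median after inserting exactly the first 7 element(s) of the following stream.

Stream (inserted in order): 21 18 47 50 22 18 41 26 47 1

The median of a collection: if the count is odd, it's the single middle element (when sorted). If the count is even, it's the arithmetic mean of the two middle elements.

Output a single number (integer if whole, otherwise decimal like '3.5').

Answer: 22

Derivation:
Step 1: insert 21 -> lo=[21] (size 1, max 21) hi=[] (size 0) -> median=21
Step 2: insert 18 -> lo=[18] (size 1, max 18) hi=[21] (size 1, min 21) -> median=19.5
Step 3: insert 47 -> lo=[18, 21] (size 2, max 21) hi=[47] (size 1, min 47) -> median=21
Step 4: insert 50 -> lo=[18, 21] (size 2, max 21) hi=[47, 50] (size 2, min 47) -> median=34
Step 5: insert 22 -> lo=[18, 21, 22] (size 3, max 22) hi=[47, 50] (size 2, min 47) -> median=22
Step 6: insert 18 -> lo=[18, 18, 21] (size 3, max 21) hi=[22, 47, 50] (size 3, min 22) -> median=21.5
Step 7: insert 41 -> lo=[18, 18, 21, 22] (size 4, max 22) hi=[41, 47, 50] (size 3, min 41) -> median=22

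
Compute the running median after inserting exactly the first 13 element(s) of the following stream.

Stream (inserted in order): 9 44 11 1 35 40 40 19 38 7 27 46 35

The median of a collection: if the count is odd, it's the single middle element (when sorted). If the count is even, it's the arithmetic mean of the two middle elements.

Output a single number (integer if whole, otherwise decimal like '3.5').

Step 1: insert 9 -> lo=[9] (size 1, max 9) hi=[] (size 0) -> median=9
Step 2: insert 44 -> lo=[9] (size 1, max 9) hi=[44] (size 1, min 44) -> median=26.5
Step 3: insert 11 -> lo=[9, 11] (size 2, max 11) hi=[44] (size 1, min 44) -> median=11
Step 4: insert 1 -> lo=[1, 9] (size 2, max 9) hi=[11, 44] (size 2, min 11) -> median=10
Step 5: insert 35 -> lo=[1, 9, 11] (size 3, max 11) hi=[35, 44] (size 2, min 35) -> median=11
Step 6: insert 40 -> lo=[1, 9, 11] (size 3, max 11) hi=[35, 40, 44] (size 3, min 35) -> median=23
Step 7: insert 40 -> lo=[1, 9, 11, 35] (size 4, max 35) hi=[40, 40, 44] (size 3, min 40) -> median=35
Step 8: insert 19 -> lo=[1, 9, 11, 19] (size 4, max 19) hi=[35, 40, 40, 44] (size 4, min 35) -> median=27
Step 9: insert 38 -> lo=[1, 9, 11, 19, 35] (size 5, max 35) hi=[38, 40, 40, 44] (size 4, min 38) -> median=35
Step 10: insert 7 -> lo=[1, 7, 9, 11, 19] (size 5, max 19) hi=[35, 38, 40, 40, 44] (size 5, min 35) -> median=27
Step 11: insert 27 -> lo=[1, 7, 9, 11, 19, 27] (size 6, max 27) hi=[35, 38, 40, 40, 44] (size 5, min 35) -> median=27
Step 12: insert 46 -> lo=[1, 7, 9, 11, 19, 27] (size 6, max 27) hi=[35, 38, 40, 40, 44, 46] (size 6, min 35) -> median=31
Step 13: insert 35 -> lo=[1, 7, 9, 11, 19, 27, 35] (size 7, max 35) hi=[35, 38, 40, 40, 44, 46] (size 6, min 35) -> median=35

Answer: 35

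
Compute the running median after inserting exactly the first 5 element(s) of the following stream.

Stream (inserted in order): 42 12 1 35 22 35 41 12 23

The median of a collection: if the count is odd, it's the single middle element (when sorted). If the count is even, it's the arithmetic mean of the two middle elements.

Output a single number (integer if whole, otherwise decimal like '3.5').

Answer: 22

Derivation:
Step 1: insert 42 -> lo=[42] (size 1, max 42) hi=[] (size 0) -> median=42
Step 2: insert 12 -> lo=[12] (size 1, max 12) hi=[42] (size 1, min 42) -> median=27
Step 3: insert 1 -> lo=[1, 12] (size 2, max 12) hi=[42] (size 1, min 42) -> median=12
Step 4: insert 35 -> lo=[1, 12] (size 2, max 12) hi=[35, 42] (size 2, min 35) -> median=23.5
Step 5: insert 22 -> lo=[1, 12, 22] (size 3, max 22) hi=[35, 42] (size 2, min 35) -> median=22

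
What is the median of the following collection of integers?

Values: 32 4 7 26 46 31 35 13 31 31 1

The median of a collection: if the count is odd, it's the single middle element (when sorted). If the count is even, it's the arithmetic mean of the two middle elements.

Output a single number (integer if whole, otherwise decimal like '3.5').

Answer: 31

Derivation:
Step 1: insert 32 -> lo=[32] (size 1, max 32) hi=[] (size 0) -> median=32
Step 2: insert 4 -> lo=[4] (size 1, max 4) hi=[32] (size 1, min 32) -> median=18
Step 3: insert 7 -> lo=[4, 7] (size 2, max 7) hi=[32] (size 1, min 32) -> median=7
Step 4: insert 26 -> lo=[4, 7] (size 2, max 7) hi=[26, 32] (size 2, min 26) -> median=16.5
Step 5: insert 46 -> lo=[4, 7, 26] (size 3, max 26) hi=[32, 46] (size 2, min 32) -> median=26
Step 6: insert 31 -> lo=[4, 7, 26] (size 3, max 26) hi=[31, 32, 46] (size 3, min 31) -> median=28.5
Step 7: insert 35 -> lo=[4, 7, 26, 31] (size 4, max 31) hi=[32, 35, 46] (size 3, min 32) -> median=31
Step 8: insert 13 -> lo=[4, 7, 13, 26] (size 4, max 26) hi=[31, 32, 35, 46] (size 4, min 31) -> median=28.5
Step 9: insert 31 -> lo=[4, 7, 13, 26, 31] (size 5, max 31) hi=[31, 32, 35, 46] (size 4, min 31) -> median=31
Step 10: insert 31 -> lo=[4, 7, 13, 26, 31] (size 5, max 31) hi=[31, 31, 32, 35, 46] (size 5, min 31) -> median=31
Step 11: insert 1 -> lo=[1, 4, 7, 13, 26, 31] (size 6, max 31) hi=[31, 31, 32, 35, 46] (size 5, min 31) -> median=31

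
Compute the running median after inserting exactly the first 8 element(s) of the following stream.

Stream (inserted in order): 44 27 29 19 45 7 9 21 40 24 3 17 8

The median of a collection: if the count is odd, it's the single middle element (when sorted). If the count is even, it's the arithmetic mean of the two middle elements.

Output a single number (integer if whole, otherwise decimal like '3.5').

Step 1: insert 44 -> lo=[44] (size 1, max 44) hi=[] (size 0) -> median=44
Step 2: insert 27 -> lo=[27] (size 1, max 27) hi=[44] (size 1, min 44) -> median=35.5
Step 3: insert 29 -> lo=[27, 29] (size 2, max 29) hi=[44] (size 1, min 44) -> median=29
Step 4: insert 19 -> lo=[19, 27] (size 2, max 27) hi=[29, 44] (size 2, min 29) -> median=28
Step 5: insert 45 -> lo=[19, 27, 29] (size 3, max 29) hi=[44, 45] (size 2, min 44) -> median=29
Step 6: insert 7 -> lo=[7, 19, 27] (size 3, max 27) hi=[29, 44, 45] (size 3, min 29) -> median=28
Step 7: insert 9 -> lo=[7, 9, 19, 27] (size 4, max 27) hi=[29, 44, 45] (size 3, min 29) -> median=27
Step 8: insert 21 -> lo=[7, 9, 19, 21] (size 4, max 21) hi=[27, 29, 44, 45] (size 4, min 27) -> median=24

Answer: 24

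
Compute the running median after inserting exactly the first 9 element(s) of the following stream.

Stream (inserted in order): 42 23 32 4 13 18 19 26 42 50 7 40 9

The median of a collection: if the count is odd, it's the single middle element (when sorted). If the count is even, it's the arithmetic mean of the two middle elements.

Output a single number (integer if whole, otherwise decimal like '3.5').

Answer: 23

Derivation:
Step 1: insert 42 -> lo=[42] (size 1, max 42) hi=[] (size 0) -> median=42
Step 2: insert 23 -> lo=[23] (size 1, max 23) hi=[42] (size 1, min 42) -> median=32.5
Step 3: insert 32 -> lo=[23, 32] (size 2, max 32) hi=[42] (size 1, min 42) -> median=32
Step 4: insert 4 -> lo=[4, 23] (size 2, max 23) hi=[32, 42] (size 2, min 32) -> median=27.5
Step 5: insert 13 -> lo=[4, 13, 23] (size 3, max 23) hi=[32, 42] (size 2, min 32) -> median=23
Step 6: insert 18 -> lo=[4, 13, 18] (size 3, max 18) hi=[23, 32, 42] (size 3, min 23) -> median=20.5
Step 7: insert 19 -> lo=[4, 13, 18, 19] (size 4, max 19) hi=[23, 32, 42] (size 3, min 23) -> median=19
Step 8: insert 26 -> lo=[4, 13, 18, 19] (size 4, max 19) hi=[23, 26, 32, 42] (size 4, min 23) -> median=21
Step 9: insert 42 -> lo=[4, 13, 18, 19, 23] (size 5, max 23) hi=[26, 32, 42, 42] (size 4, min 26) -> median=23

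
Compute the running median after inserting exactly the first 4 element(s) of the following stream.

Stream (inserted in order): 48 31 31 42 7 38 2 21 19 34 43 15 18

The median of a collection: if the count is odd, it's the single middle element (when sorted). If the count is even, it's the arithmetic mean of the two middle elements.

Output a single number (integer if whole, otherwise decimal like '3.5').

Step 1: insert 48 -> lo=[48] (size 1, max 48) hi=[] (size 0) -> median=48
Step 2: insert 31 -> lo=[31] (size 1, max 31) hi=[48] (size 1, min 48) -> median=39.5
Step 3: insert 31 -> lo=[31, 31] (size 2, max 31) hi=[48] (size 1, min 48) -> median=31
Step 4: insert 42 -> lo=[31, 31] (size 2, max 31) hi=[42, 48] (size 2, min 42) -> median=36.5

Answer: 36.5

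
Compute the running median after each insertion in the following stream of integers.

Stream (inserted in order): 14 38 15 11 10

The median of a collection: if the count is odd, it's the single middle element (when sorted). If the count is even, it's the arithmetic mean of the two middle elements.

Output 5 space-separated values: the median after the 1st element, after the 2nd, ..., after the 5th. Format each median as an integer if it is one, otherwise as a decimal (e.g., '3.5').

Step 1: insert 14 -> lo=[14] (size 1, max 14) hi=[] (size 0) -> median=14
Step 2: insert 38 -> lo=[14] (size 1, max 14) hi=[38] (size 1, min 38) -> median=26
Step 3: insert 15 -> lo=[14, 15] (size 2, max 15) hi=[38] (size 1, min 38) -> median=15
Step 4: insert 11 -> lo=[11, 14] (size 2, max 14) hi=[15, 38] (size 2, min 15) -> median=14.5
Step 5: insert 10 -> lo=[10, 11, 14] (size 3, max 14) hi=[15, 38] (size 2, min 15) -> median=14

Answer: 14 26 15 14.5 14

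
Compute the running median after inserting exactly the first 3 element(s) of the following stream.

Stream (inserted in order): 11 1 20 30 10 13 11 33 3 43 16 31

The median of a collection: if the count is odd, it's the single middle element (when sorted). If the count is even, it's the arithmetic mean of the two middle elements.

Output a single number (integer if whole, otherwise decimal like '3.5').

Step 1: insert 11 -> lo=[11] (size 1, max 11) hi=[] (size 0) -> median=11
Step 2: insert 1 -> lo=[1] (size 1, max 1) hi=[11] (size 1, min 11) -> median=6
Step 3: insert 20 -> lo=[1, 11] (size 2, max 11) hi=[20] (size 1, min 20) -> median=11

Answer: 11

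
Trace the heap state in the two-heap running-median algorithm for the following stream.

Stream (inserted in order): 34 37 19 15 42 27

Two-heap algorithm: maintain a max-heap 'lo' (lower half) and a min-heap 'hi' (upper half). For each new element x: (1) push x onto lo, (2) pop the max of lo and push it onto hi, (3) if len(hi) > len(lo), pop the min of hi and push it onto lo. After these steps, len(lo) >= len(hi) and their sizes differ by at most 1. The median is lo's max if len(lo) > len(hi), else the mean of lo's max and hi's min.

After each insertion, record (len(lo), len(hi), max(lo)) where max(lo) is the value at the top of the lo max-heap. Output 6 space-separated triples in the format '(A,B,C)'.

Step 1: insert 34 -> lo=[34] hi=[] -> (len(lo)=1, len(hi)=0, max(lo)=34)
Step 2: insert 37 -> lo=[34] hi=[37] -> (len(lo)=1, len(hi)=1, max(lo)=34)
Step 3: insert 19 -> lo=[19, 34] hi=[37] -> (len(lo)=2, len(hi)=1, max(lo)=34)
Step 4: insert 15 -> lo=[15, 19] hi=[34, 37] -> (len(lo)=2, len(hi)=2, max(lo)=19)
Step 5: insert 42 -> lo=[15, 19, 34] hi=[37, 42] -> (len(lo)=3, len(hi)=2, max(lo)=34)
Step 6: insert 27 -> lo=[15, 19, 27] hi=[34, 37, 42] -> (len(lo)=3, len(hi)=3, max(lo)=27)

Answer: (1,0,34) (1,1,34) (2,1,34) (2,2,19) (3,2,34) (3,3,27)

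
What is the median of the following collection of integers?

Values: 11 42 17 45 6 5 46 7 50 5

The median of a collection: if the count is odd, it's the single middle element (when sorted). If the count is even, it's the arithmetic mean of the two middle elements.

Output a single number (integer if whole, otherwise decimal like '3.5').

Answer: 14

Derivation:
Step 1: insert 11 -> lo=[11] (size 1, max 11) hi=[] (size 0) -> median=11
Step 2: insert 42 -> lo=[11] (size 1, max 11) hi=[42] (size 1, min 42) -> median=26.5
Step 3: insert 17 -> lo=[11, 17] (size 2, max 17) hi=[42] (size 1, min 42) -> median=17
Step 4: insert 45 -> lo=[11, 17] (size 2, max 17) hi=[42, 45] (size 2, min 42) -> median=29.5
Step 5: insert 6 -> lo=[6, 11, 17] (size 3, max 17) hi=[42, 45] (size 2, min 42) -> median=17
Step 6: insert 5 -> lo=[5, 6, 11] (size 3, max 11) hi=[17, 42, 45] (size 3, min 17) -> median=14
Step 7: insert 46 -> lo=[5, 6, 11, 17] (size 4, max 17) hi=[42, 45, 46] (size 3, min 42) -> median=17
Step 8: insert 7 -> lo=[5, 6, 7, 11] (size 4, max 11) hi=[17, 42, 45, 46] (size 4, min 17) -> median=14
Step 9: insert 50 -> lo=[5, 6, 7, 11, 17] (size 5, max 17) hi=[42, 45, 46, 50] (size 4, min 42) -> median=17
Step 10: insert 5 -> lo=[5, 5, 6, 7, 11] (size 5, max 11) hi=[17, 42, 45, 46, 50] (size 5, min 17) -> median=14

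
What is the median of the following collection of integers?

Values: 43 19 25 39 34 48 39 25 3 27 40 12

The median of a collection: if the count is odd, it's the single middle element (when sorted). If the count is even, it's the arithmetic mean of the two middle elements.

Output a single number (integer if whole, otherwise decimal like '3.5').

Step 1: insert 43 -> lo=[43] (size 1, max 43) hi=[] (size 0) -> median=43
Step 2: insert 19 -> lo=[19] (size 1, max 19) hi=[43] (size 1, min 43) -> median=31
Step 3: insert 25 -> lo=[19, 25] (size 2, max 25) hi=[43] (size 1, min 43) -> median=25
Step 4: insert 39 -> lo=[19, 25] (size 2, max 25) hi=[39, 43] (size 2, min 39) -> median=32
Step 5: insert 34 -> lo=[19, 25, 34] (size 3, max 34) hi=[39, 43] (size 2, min 39) -> median=34
Step 6: insert 48 -> lo=[19, 25, 34] (size 3, max 34) hi=[39, 43, 48] (size 3, min 39) -> median=36.5
Step 7: insert 39 -> lo=[19, 25, 34, 39] (size 4, max 39) hi=[39, 43, 48] (size 3, min 39) -> median=39
Step 8: insert 25 -> lo=[19, 25, 25, 34] (size 4, max 34) hi=[39, 39, 43, 48] (size 4, min 39) -> median=36.5
Step 9: insert 3 -> lo=[3, 19, 25, 25, 34] (size 5, max 34) hi=[39, 39, 43, 48] (size 4, min 39) -> median=34
Step 10: insert 27 -> lo=[3, 19, 25, 25, 27] (size 5, max 27) hi=[34, 39, 39, 43, 48] (size 5, min 34) -> median=30.5
Step 11: insert 40 -> lo=[3, 19, 25, 25, 27, 34] (size 6, max 34) hi=[39, 39, 40, 43, 48] (size 5, min 39) -> median=34
Step 12: insert 12 -> lo=[3, 12, 19, 25, 25, 27] (size 6, max 27) hi=[34, 39, 39, 40, 43, 48] (size 6, min 34) -> median=30.5

Answer: 30.5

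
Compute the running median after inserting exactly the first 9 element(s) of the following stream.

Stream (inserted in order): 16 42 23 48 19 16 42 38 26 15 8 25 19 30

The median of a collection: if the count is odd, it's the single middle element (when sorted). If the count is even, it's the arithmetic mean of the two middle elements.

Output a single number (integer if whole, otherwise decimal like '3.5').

Answer: 26

Derivation:
Step 1: insert 16 -> lo=[16] (size 1, max 16) hi=[] (size 0) -> median=16
Step 2: insert 42 -> lo=[16] (size 1, max 16) hi=[42] (size 1, min 42) -> median=29
Step 3: insert 23 -> lo=[16, 23] (size 2, max 23) hi=[42] (size 1, min 42) -> median=23
Step 4: insert 48 -> lo=[16, 23] (size 2, max 23) hi=[42, 48] (size 2, min 42) -> median=32.5
Step 5: insert 19 -> lo=[16, 19, 23] (size 3, max 23) hi=[42, 48] (size 2, min 42) -> median=23
Step 6: insert 16 -> lo=[16, 16, 19] (size 3, max 19) hi=[23, 42, 48] (size 3, min 23) -> median=21
Step 7: insert 42 -> lo=[16, 16, 19, 23] (size 4, max 23) hi=[42, 42, 48] (size 3, min 42) -> median=23
Step 8: insert 38 -> lo=[16, 16, 19, 23] (size 4, max 23) hi=[38, 42, 42, 48] (size 4, min 38) -> median=30.5
Step 9: insert 26 -> lo=[16, 16, 19, 23, 26] (size 5, max 26) hi=[38, 42, 42, 48] (size 4, min 38) -> median=26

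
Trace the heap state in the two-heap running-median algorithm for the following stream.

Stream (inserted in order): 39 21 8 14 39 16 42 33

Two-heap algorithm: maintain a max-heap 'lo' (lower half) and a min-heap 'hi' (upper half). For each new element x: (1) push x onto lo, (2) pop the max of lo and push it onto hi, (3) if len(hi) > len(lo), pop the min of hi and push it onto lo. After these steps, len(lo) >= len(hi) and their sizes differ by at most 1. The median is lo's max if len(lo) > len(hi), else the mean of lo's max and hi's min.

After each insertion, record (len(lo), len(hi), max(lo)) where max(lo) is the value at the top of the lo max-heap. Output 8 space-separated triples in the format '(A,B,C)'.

Answer: (1,0,39) (1,1,21) (2,1,21) (2,2,14) (3,2,21) (3,3,16) (4,3,21) (4,4,21)

Derivation:
Step 1: insert 39 -> lo=[39] hi=[] -> (len(lo)=1, len(hi)=0, max(lo)=39)
Step 2: insert 21 -> lo=[21] hi=[39] -> (len(lo)=1, len(hi)=1, max(lo)=21)
Step 3: insert 8 -> lo=[8, 21] hi=[39] -> (len(lo)=2, len(hi)=1, max(lo)=21)
Step 4: insert 14 -> lo=[8, 14] hi=[21, 39] -> (len(lo)=2, len(hi)=2, max(lo)=14)
Step 5: insert 39 -> lo=[8, 14, 21] hi=[39, 39] -> (len(lo)=3, len(hi)=2, max(lo)=21)
Step 6: insert 16 -> lo=[8, 14, 16] hi=[21, 39, 39] -> (len(lo)=3, len(hi)=3, max(lo)=16)
Step 7: insert 42 -> lo=[8, 14, 16, 21] hi=[39, 39, 42] -> (len(lo)=4, len(hi)=3, max(lo)=21)
Step 8: insert 33 -> lo=[8, 14, 16, 21] hi=[33, 39, 39, 42] -> (len(lo)=4, len(hi)=4, max(lo)=21)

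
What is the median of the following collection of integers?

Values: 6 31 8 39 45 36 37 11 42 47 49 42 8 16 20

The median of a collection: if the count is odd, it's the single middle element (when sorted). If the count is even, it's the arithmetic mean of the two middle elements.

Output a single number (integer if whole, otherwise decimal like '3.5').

Step 1: insert 6 -> lo=[6] (size 1, max 6) hi=[] (size 0) -> median=6
Step 2: insert 31 -> lo=[6] (size 1, max 6) hi=[31] (size 1, min 31) -> median=18.5
Step 3: insert 8 -> lo=[6, 8] (size 2, max 8) hi=[31] (size 1, min 31) -> median=8
Step 4: insert 39 -> lo=[6, 8] (size 2, max 8) hi=[31, 39] (size 2, min 31) -> median=19.5
Step 5: insert 45 -> lo=[6, 8, 31] (size 3, max 31) hi=[39, 45] (size 2, min 39) -> median=31
Step 6: insert 36 -> lo=[6, 8, 31] (size 3, max 31) hi=[36, 39, 45] (size 3, min 36) -> median=33.5
Step 7: insert 37 -> lo=[6, 8, 31, 36] (size 4, max 36) hi=[37, 39, 45] (size 3, min 37) -> median=36
Step 8: insert 11 -> lo=[6, 8, 11, 31] (size 4, max 31) hi=[36, 37, 39, 45] (size 4, min 36) -> median=33.5
Step 9: insert 42 -> lo=[6, 8, 11, 31, 36] (size 5, max 36) hi=[37, 39, 42, 45] (size 4, min 37) -> median=36
Step 10: insert 47 -> lo=[6, 8, 11, 31, 36] (size 5, max 36) hi=[37, 39, 42, 45, 47] (size 5, min 37) -> median=36.5
Step 11: insert 49 -> lo=[6, 8, 11, 31, 36, 37] (size 6, max 37) hi=[39, 42, 45, 47, 49] (size 5, min 39) -> median=37
Step 12: insert 42 -> lo=[6, 8, 11, 31, 36, 37] (size 6, max 37) hi=[39, 42, 42, 45, 47, 49] (size 6, min 39) -> median=38
Step 13: insert 8 -> lo=[6, 8, 8, 11, 31, 36, 37] (size 7, max 37) hi=[39, 42, 42, 45, 47, 49] (size 6, min 39) -> median=37
Step 14: insert 16 -> lo=[6, 8, 8, 11, 16, 31, 36] (size 7, max 36) hi=[37, 39, 42, 42, 45, 47, 49] (size 7, min 37) -> median=36.5
Step 15: insert 20 -> lo=[6, 8, 8, 11, 16, 20, 31, 36] (size 8, max 36) hi=[37, 39, 42, 42, 45, 47, 49] (size 7, min 37) -> median=36

Answer: 36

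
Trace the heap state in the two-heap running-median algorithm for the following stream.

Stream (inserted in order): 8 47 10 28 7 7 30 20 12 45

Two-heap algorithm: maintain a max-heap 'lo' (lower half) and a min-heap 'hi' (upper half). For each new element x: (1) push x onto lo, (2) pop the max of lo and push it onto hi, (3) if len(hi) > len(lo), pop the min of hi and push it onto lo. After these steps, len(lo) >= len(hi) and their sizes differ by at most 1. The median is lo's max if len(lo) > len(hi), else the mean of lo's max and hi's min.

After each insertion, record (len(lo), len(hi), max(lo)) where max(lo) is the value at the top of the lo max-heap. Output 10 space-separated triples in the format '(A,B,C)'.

Step 1: insert 8 -> lo=[8] hi=[] -> (len(lo)=1, len(hi)=0, max(lo)=8)
Step 2: insert 47 -> lo=[8] hi=[47] -> (len(lo)=1, len(hi)=1, max(lo)=8)
Step 3: insert 10 -> lo=[8, 10] hi=[47] -> (len(lo)=2, len(hi)=1, max(lo)=10)
Step 4: insert 28 -> lo=[8, 10] hi=[28, 47] -> (len(lo)=2, len(hi)=2, max(lo)=10)
Step 5: insert 7 -> lo=[7, 8, 10] hi=[28, 47] -> (len(lo)=3, len(hi)=2, max(lo)=10)
Step 6: insert 7 -> lo=[7, 7, 8] hi=[10, 28, 47] -> (len(lo)=3, len(hi)=3, max(lo)=8)
Step 7: insert 30 -> lo=[7, 7, 8, 10] hi=[28, 30, 47] -> (len(lo)=4, len(hi)=3, max(lo)=10)
Step 8: insert 20 -> lo=[7, 7, 8, 10] hi=[20, 28, 30, 47] -> (len(lo)=4, len(hi)=4, max(lo)=10)
Step 9: insert 12 -> lo=[7, 7, 8, 10, 12] hi=[20, 28, 30, 47] -> (len(lo)=5, len(hi)=4, max(lo)=12)
Step 10: insert 45 -> lo=[7, 7, 8, 10, 12] hi=[20, 28, 30, 45, 47] -> (len(lo)=5, len(hi)=5, max(lo)=12)

Answer: (1,0,8) (1,1,8) (2,1,10) (2,2,10) (3,2,10) (3,3,8) (4,3,10) (4,4,10) (5,4,12) (5,5,12)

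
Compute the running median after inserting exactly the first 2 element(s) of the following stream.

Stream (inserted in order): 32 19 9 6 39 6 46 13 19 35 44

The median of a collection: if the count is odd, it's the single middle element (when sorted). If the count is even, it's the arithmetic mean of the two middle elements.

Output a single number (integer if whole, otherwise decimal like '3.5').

Answer: 25.5

Derivation:
Step 1: insert 32 -> lo=[32] (size 1, max 32) hi=[] (size 0) -> median=32
Step 2: insert 19 -> lo=[19] (size 1, max 19) hi=[32] (size 1, min 32) -> median=25.5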